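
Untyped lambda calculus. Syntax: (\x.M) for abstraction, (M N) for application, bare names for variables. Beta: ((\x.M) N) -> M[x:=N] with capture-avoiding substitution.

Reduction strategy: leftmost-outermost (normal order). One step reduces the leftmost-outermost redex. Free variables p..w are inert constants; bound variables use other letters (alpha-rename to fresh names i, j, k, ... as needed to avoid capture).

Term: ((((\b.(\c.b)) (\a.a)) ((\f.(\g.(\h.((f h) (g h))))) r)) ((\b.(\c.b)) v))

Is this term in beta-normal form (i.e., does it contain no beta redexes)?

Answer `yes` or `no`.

Answer: no

Derivation:
Term: ((((\b.(\c.b)) (\a.a)) ((\f.(\g.(\h.((f h) (g h))))) r)) ((\b.(\c.b)) v))
Found 3 beta redex(es).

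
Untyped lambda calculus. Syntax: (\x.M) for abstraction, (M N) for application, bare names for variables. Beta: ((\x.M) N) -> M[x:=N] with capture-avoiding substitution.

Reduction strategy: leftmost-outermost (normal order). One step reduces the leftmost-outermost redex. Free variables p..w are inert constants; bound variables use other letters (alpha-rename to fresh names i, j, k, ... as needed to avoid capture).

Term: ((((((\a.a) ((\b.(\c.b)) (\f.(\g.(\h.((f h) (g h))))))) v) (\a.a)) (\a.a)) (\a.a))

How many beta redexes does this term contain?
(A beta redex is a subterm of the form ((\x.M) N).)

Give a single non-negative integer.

Term: ((((((\a.a) ((\b.(\c.b)) (\f.(\g.(\h.((f h) (g h))))))) v) (\a.a)) (\a.a)) (\a.a))
  Redex: ((\a.a) ((\b.(\c.b)) (\f.(\g.(\h.((f h) (g h)))))))
  Redex: ((\b.(\c.b)) (\f.(\g.(\h.((f h) (g h))))))
Total redexes: 2

Answer: 2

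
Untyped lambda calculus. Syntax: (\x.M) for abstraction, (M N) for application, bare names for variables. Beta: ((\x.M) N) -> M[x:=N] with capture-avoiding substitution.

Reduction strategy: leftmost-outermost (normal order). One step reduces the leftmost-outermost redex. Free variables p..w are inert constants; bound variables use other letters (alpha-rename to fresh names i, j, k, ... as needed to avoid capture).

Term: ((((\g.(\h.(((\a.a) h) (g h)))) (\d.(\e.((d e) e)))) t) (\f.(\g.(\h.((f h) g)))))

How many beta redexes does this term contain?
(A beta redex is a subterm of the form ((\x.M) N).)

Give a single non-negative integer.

Answer: 2

Derivation:
Term: ((((\g.(\h.(((\a.a) h) (g h)))) (\d.(\e.((d e) e)))) t) (\f.(\g.(\h.((f h) g)))))
  Redex: ((\g.(\h.(((\a.a) h) (g h)))) (\d.(\e.((d e) e))))
  Redex: ((\a.a) h)
Total redexes: 2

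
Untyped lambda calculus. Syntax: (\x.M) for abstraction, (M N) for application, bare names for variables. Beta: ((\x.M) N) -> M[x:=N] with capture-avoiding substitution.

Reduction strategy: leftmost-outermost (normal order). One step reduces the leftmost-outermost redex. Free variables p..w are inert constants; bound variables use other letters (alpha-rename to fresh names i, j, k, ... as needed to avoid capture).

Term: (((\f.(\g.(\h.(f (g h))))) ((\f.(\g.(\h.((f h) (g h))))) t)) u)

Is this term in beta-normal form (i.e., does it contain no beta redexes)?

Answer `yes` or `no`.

Term: (((\f.(\g.(\h.(f (g h))))) ((\f.(\g.(\h.((f h) (g h))))) t)) u)
Found 2 beta redex(es).

Answer: no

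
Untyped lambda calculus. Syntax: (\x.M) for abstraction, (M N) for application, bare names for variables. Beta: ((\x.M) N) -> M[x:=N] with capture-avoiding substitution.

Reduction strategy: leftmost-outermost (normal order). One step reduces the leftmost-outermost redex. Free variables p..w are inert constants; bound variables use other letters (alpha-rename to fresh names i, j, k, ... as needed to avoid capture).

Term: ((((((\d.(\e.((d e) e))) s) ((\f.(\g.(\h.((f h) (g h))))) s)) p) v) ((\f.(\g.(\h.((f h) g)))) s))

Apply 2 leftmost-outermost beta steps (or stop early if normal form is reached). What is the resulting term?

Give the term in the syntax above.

Answer: (((((s ((\f.(\g.(\h.((f h) (g h))))) s)) ((\f.(\g.(\h.((f h) (g h))))) s)) p) v) ((\f.(\g.(\h.((f h) g)))) s))

Derivation:
Step 0: ((((((\d.(\e.((d e) e))) s) ((\f.(\g.(\h.((f h) (g h))))) s)) p) v) ((\f.(\g.(\h.((f h) g)))) s))
Step 1: (((((\e.((s e) e)) ((\f.(\g.(\h.((f h) (g h))))) s)) p) v) ((\f.(\g.(\h.((f h) g)))) s))
Step 2: (((((s ((\f.(\g.(\h.((f h) (g h))))) s)) ((\f.(\g.(\h.((f h) (g h))))) s)) p) v) ((\f.(\g.(\h.((f h) g)))) s))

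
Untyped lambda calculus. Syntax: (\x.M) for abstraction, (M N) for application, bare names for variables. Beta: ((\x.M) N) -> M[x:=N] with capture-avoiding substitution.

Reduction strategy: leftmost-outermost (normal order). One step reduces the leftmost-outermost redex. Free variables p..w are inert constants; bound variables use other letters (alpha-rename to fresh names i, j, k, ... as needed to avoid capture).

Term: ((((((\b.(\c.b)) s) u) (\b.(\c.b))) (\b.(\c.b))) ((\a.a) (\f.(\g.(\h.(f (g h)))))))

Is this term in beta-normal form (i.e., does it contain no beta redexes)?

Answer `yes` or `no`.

Term: ((((((\b.(\c.b)) s) u) (\b.(\c.b))) (\b.(\c.b))) ((\a.a) (\f.(\g.(\h.(f (g h)))))))
Found 2 beta redex(es).

Answer: no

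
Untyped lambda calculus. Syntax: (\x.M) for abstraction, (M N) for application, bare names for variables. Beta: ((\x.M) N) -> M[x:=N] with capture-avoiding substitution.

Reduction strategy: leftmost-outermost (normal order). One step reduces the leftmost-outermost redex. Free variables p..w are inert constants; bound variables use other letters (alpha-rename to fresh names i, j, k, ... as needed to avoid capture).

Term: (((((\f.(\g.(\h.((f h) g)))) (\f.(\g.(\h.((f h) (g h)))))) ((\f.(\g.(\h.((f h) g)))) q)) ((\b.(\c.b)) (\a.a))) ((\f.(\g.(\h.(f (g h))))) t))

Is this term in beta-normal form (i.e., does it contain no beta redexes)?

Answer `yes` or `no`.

Term: (((((\f.(\g.(\h.((f h) g)))) (\f.(\g.(\h.((f h) (g h)))))) ((\f.(\g.(\h.((f h) g)))) q)) ((\b.(\c.b)) (\a.a))) ((\f.(\g.(\h.(f (g h))))) t))
Found 4 beta redex(es).

Answer: no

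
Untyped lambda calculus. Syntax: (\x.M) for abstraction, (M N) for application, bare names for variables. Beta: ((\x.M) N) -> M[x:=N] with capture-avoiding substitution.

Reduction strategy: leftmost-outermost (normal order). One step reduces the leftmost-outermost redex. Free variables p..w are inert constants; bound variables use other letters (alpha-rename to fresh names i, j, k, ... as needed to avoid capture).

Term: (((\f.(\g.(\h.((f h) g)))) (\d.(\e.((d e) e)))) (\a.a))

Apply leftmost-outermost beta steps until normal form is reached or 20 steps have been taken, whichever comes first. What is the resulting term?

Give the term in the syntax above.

Answer: (\h.((h (\a.a)) (\a.a)))

Derivation:
Step 0: (((\f.(\g.(\h.((f h) g)))) (\d.(\e.((d e) e)))) (\a.a))
Step 1: ((\g.(\h.(((\d.(\e.((d e) e))) h) g))) (\a.a))
Step 2: (\h.(((\d.(\e.((d e) e))) h) (\a.a)))
Step 3: (\h.((\e.((h e) e)) (\a.a)))
Step 4: (\h.((h (\a.a)) (\a.a)))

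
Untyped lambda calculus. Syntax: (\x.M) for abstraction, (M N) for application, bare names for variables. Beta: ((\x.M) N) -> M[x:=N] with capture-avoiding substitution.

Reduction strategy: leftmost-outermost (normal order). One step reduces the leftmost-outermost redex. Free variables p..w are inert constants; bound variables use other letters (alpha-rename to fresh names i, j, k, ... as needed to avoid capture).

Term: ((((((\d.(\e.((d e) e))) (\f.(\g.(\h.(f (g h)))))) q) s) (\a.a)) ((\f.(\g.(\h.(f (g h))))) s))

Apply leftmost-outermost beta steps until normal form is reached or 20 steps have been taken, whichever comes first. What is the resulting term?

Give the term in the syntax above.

Answer: (((q (q s)) (\a.a)) (\g.(\h.(s (g h)))))

Derivation:
Step 0: ((((((\d.(\e.((d e) e))) (\f.(\g.(\h.(f (g h)))))) q) s) (\a.a)) ((\f.(\g.(\h.(f (g h))))) s))
Step 1: (((((\e.(((\f.(\g.(\h.(f (g h))))) e) e)) q) s) (\a.a)) ((\f.(\g.(\h.(f (g h))))) s))
Step 2: ((((((\f.(\g.(\h.(f (g h))))) q) q) s) (\a.a)) ((\f.(\g.(\h.(f (g h))))) s))
Step 3: (((((\g.(\h.(q (g h)))) q) s) (\a.a)) ((\f.(\g.(\h.(f (g h))))) s))
Step 4: ((((\h.(q (q h))) s) (\a.a)) ((\f.(\g.(\h.(f (g h))))) s))
Step 5: (((q (q s)) (\a.a)) ((\f.(\g.(\h.(f (g h))))) s))
Step 6: (((q (q s)) (\a.a)) (\g.(\h.(s (g h)))))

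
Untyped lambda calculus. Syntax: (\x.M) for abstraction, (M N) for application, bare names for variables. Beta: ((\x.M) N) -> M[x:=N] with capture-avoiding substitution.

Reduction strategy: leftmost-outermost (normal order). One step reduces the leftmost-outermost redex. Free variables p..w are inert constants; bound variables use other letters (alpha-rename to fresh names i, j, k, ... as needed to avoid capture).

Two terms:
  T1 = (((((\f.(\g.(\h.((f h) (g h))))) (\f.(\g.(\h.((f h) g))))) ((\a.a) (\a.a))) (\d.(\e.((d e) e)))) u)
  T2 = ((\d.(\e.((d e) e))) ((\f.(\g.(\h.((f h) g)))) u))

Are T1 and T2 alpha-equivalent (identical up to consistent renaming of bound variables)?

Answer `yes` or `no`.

Answer: no

Derivation:
Term 1: (((((\f.(\g.(\h.((f h) (g h))))) (\f.(\g.(\h.((f h) g))))) ((\a.a) (\a.a))) (\d.(\e.((d e) e)))) u)
Term 2: ((\d.(\e.((d e) e))) ((\f.(\g.(\h.((f h) g)))) u))
Alpha-equivalence: compare structure up to binder renaming.
Result: False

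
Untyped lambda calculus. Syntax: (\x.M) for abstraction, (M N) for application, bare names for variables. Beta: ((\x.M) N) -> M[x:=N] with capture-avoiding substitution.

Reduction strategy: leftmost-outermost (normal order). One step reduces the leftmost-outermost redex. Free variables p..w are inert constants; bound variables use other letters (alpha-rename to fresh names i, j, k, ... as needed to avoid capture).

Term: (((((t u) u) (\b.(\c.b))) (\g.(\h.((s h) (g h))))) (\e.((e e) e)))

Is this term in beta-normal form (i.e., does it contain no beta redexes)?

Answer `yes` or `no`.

Answer: yes

Derivation:
Term: (((((t u) u) (\b.(\c.b))) (\g.(\h.((s h) (g h))))) (\e.((e e) e)))
No beta redexes found.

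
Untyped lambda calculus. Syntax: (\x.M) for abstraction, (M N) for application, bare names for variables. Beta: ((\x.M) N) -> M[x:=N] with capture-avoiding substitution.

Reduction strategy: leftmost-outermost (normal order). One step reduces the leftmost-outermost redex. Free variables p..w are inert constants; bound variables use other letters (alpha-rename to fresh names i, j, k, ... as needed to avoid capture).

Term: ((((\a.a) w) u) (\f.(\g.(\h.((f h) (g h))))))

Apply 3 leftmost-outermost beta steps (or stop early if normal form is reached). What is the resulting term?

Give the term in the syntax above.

Answer: ((w u) (\f.(\g.(\h.((f h) (g h))))))

Derivation:
Step 0: ((((\a.a) w) u) (\f.(\g.(\h.((f h) (g h))))))
Step 1: ((w u) (\f.(\g.(\h.((f h) (g h))))))
Step 2: (normal form reached)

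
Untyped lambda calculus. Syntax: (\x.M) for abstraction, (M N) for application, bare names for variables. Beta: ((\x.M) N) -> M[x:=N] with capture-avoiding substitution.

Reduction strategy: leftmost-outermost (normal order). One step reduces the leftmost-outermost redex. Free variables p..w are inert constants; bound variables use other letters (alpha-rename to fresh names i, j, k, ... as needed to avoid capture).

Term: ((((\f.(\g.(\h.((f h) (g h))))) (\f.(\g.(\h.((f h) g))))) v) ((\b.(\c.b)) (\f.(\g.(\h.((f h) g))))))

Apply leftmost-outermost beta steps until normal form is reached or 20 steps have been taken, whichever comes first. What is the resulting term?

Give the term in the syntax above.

Step 0: ((((\f.(\g.(\h.((f h) (g h))))) (\f.(\g.(\h.((f h) g))))) v) ((\b.(\c.b)) (\f.(\g.(\h.((f h) g))))))
Step 1: (((\g.(\h.(((\f.(\g.(\h.((f h) g)))) h) (g h)))) v) ((\b.(\c.b)) (\f.(\g.(\h.((f h) g))))))
Step 2: ((\h.(((\f.(\g.(\h.((f h) g)))) h) (v h))) ((\b.(\c.b)) (\f.(\g.(\h.((f h) g))))))
Step 3: (((\f.(\g.(\h.((f h) g)))) ((\b.(\c.b)) (\f.(\g.(\h.((f h) g)))))) (v ((\b.(\c.b)) (\f.(\g.(\h.((f h) g)))))))
Step 4: ((\g.(\h.((((\b.(\c.b)) (\f.(\g.(\h.((f h) g))))) h) g))) (v ((\b.(\c.b)) (\f.(\g.(\h.((f h) g)))))))
Step 5: (\h.((((\b.(\c.b)) (\f.(\g.(\h.((f h) g))))) h) (v ((\b.(\c.b)) (\f.(\g.(\h.((f h) g))))))))
Step 6: (\h.(((\c.(\f.(\g.(\h.((f h) g))))) h) (v ((\b.(\c.b)) (\f.(\g.(\h.((f h) g))))))))
Step 7: (\h.((\f.(\g.(\h.((f h) g)))) (v ((\b.(\c.b)) (\f.(\g.(\h.((f h) g))))))))
Step 8: (\h.(\g.(\h.(((v ((\b.(\c.b)) (\f.(\g.(\h.((f h) g)))))) h) g))))
Step 9: (\h.(\g.(\h.(((v (\c.(\f.(\g.(\h.((f h) g)))))) h) g))))

Answer: (\h.(\g.(\h.(((v (\c.(\f.(\g.(\h.((f h) g)))))) h) g))))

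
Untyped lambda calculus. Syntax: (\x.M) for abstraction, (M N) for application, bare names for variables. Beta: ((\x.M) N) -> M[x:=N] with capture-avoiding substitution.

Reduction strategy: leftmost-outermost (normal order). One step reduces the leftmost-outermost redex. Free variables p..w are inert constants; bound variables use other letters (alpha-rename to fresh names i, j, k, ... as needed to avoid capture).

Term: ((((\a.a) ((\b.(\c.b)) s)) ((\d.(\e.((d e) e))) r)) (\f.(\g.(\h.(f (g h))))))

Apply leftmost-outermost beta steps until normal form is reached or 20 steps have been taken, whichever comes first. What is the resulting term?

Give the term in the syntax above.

Step 0: ((((\a.a) ((\b.(\c.b)) s)) ((\d.(\e.((d e) e))) r)) (\f.(\g.(\h.(f (g h))))))
Step 1: ((((\b.(\c.b)) s) ((\d.(\e.((d e) e))) r)) (\f.(\g.(\h.(f (g h))))))
Step 2: (((\c.s) ((\d.(\e.((d e) e))) r)) (\f.(\g.(\h.(f (g h))))))
Step 3: (s (\f.(\g.(\h.(f (g h))))))

Answer: (s (\f.(\g.(\h.(f (g h))))))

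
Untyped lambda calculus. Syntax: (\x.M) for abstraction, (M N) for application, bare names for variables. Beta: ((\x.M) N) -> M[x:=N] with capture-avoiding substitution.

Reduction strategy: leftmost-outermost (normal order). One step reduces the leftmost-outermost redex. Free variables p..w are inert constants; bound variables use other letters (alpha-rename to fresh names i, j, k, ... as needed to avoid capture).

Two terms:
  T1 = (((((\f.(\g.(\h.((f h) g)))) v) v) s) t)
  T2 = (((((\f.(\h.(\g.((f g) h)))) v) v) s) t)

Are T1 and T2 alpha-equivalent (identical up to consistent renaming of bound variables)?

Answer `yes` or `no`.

Term 1: (((((\f.(\g.(\h.((f h) g)))) v) v) s) t)
Term 2: (((((\f.(\h.(\g.((f g) h)))) v) v) s) t)
Alpha-equivalence: compare structure up to binder renaming.
Result: True

Answer: yes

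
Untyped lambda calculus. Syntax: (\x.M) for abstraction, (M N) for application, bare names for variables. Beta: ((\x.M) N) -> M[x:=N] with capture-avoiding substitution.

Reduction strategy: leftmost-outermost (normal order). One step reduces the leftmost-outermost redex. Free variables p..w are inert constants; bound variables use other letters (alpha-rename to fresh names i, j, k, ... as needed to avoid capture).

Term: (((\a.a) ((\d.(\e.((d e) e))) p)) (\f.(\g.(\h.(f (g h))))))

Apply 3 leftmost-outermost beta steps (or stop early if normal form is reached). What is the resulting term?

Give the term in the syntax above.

Answer: ((p (\f.(\g.(\h.(f (g h)))))) (\f.(\g.(\h.(f (g h))))))

Derivation:
Step 0: (((\a.a) ((\d.(\e.((d e) e))) p)) (\f.(\g.(\h.(f (g h))))))
Step 1: (((\d.(\e.((d e) e))) p) (\f.(\g.(\h.(f (g h))))))
Step 2: ((\e.((p e) e)) (\f.(\g.(\h.(f (g h))))))
Step 3: ((p (\f.(\g.(\h.(f (g h)))))) (\f.(\g.(\h.(f (g h))))))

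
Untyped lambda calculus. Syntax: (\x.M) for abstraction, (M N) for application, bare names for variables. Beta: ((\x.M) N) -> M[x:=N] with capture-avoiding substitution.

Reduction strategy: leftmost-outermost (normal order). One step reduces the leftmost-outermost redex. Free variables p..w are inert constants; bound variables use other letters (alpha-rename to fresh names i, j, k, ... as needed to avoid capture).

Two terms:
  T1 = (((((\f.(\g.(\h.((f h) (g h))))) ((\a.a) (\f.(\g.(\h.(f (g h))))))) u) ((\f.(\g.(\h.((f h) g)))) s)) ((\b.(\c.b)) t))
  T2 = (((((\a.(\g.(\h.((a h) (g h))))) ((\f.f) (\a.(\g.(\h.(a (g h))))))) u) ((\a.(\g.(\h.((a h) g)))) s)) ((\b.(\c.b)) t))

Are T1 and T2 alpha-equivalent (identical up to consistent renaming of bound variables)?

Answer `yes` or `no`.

Term 1: (((((\f.(\g.(\h.((f h) (g h))))) ((\a.a) (\f.(\g.(\h.(f (g h))))))) u) ((\f.(\g.(\h.((f h) g)))) s)) ((\b.(\c.b)) t))
Term 2: (((((\a.(\g.(\h.((a h) (g h))))) ((\f.f) (\a.(\g.(\h.(a (g h))))))) u) ((\a.(\g.(\h.((a h) g)))) s)) ((\b.(\c.b)) t))
Alpha-equivalence: compare structure up to binder renaming.
Result: True

Answer: yes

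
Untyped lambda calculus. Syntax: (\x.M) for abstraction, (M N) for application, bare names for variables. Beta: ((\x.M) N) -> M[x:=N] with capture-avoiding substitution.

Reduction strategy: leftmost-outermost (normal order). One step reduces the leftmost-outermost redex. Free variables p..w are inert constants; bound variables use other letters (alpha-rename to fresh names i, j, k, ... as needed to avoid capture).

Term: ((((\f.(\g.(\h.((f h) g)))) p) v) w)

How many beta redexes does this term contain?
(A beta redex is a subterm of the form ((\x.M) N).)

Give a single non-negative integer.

Answer: 1

Derivation:
Term: ((((\f.(\g.(\h.((f h) g)))) p) v) w)
  Redex: ((\f.(\g.(\h.((f h) g)))) p)
Total redexes: 1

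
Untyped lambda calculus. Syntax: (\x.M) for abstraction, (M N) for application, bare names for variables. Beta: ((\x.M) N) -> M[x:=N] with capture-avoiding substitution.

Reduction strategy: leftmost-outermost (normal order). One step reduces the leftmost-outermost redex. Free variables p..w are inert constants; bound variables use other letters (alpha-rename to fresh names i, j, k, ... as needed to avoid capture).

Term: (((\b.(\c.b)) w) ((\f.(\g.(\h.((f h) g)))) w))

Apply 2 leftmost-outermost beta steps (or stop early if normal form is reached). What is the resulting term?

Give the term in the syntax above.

Answer: w

Derivation:
Step 0: (((\b.(\c.b)) w) ((\f.(\g.(\h.((f h) g)))) w))
Step 1: ((\c.w) ((\f.(\g.(\h.((f h) g)))) w))
Step 2: w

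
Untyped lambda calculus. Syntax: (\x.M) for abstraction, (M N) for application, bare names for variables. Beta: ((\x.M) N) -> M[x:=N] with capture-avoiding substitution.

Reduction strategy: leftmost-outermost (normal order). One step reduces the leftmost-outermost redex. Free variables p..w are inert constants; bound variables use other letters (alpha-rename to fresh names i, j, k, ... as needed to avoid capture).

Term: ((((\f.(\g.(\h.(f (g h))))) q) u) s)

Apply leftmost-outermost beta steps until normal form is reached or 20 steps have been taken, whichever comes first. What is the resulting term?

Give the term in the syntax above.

Answer: (q (u s))

Derivation:
Step 0: ((((\f.(\g.(\h.(f (g h))))) q) u) s)
Step 1: (((\g.(\h.(q (g h)))) u) s)
Step 2: ((\h.(q (u h))) s)
Step 3: (q (u s))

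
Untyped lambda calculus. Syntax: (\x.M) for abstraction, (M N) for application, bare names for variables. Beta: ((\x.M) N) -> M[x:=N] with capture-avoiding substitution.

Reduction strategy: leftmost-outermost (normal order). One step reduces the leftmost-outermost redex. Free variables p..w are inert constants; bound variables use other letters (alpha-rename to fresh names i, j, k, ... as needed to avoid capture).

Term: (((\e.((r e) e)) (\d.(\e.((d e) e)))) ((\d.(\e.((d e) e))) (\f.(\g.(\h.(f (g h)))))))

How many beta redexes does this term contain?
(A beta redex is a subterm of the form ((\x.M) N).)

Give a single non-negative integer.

Answer: 2

Derivation:
Term: (((\e.((r e) e)) (\d.(\e.((d e) e)))) ((\d.(\e.((d e) e))) (\f.(\g.(\h.(f (g h)))))))
  Redex: ((\e.((r e) e)) (\d.(\e.((d e) e))))
  Redex: ((\d.(\e.((d e) e))) (\f.(\g.(\h.(f (g h))))))
Total redexes: 2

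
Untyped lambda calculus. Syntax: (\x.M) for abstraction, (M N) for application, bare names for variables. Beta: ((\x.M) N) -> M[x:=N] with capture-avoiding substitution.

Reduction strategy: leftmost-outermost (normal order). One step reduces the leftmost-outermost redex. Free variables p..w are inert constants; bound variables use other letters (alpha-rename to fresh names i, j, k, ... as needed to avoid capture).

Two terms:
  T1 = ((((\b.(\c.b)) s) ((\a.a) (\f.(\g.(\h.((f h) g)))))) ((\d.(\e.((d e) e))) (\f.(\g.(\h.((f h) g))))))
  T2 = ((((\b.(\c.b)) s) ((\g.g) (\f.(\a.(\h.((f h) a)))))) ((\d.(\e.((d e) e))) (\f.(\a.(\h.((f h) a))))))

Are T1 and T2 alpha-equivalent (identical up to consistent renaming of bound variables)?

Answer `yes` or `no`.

Answer: yes

Derivation:
Term 1: ((((\b.(\c.b)) s) ((\a.a) (\f.(\g.(\h.((f h) g)))))) ((\d.(\e.((d e) e))) (\f.(\g.(\h.((f h) g))))))
Term 2: ((((\b.(\c.b)) s) ((\g.g) (\f.(\a.(\h.((f h) a)))))) ((\d.(\e.((d e) e))) (\f.(\a.(\h.((f h) a))))))
Alpha-equivalence: compare structure up to binder renaming.
Result: True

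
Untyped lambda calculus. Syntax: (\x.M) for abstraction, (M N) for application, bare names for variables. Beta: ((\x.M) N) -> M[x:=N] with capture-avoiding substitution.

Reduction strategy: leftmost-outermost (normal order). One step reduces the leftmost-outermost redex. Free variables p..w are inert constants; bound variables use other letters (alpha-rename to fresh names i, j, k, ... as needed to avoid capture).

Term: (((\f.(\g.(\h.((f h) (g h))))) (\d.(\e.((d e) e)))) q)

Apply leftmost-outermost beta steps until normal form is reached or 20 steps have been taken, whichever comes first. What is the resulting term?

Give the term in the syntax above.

Answer: (\h.((h (q h)) (q h)))

Derivation:
Step 0: (((\f.(\g.(\h.((f h) (g h))))) (\d.(\e.((d e) e)))) q)
Step 1: ((\g.(\h.(((\d.(\e.((d e) e))) h) (g h)))) q)
Step 2: (\h.(((\d.(\e.((d e) e))) h) (q h)))
Step 3: (\h.((\e.((h e) e)) (q h)))
Step 4: (\h.((h (q h)) (q h)))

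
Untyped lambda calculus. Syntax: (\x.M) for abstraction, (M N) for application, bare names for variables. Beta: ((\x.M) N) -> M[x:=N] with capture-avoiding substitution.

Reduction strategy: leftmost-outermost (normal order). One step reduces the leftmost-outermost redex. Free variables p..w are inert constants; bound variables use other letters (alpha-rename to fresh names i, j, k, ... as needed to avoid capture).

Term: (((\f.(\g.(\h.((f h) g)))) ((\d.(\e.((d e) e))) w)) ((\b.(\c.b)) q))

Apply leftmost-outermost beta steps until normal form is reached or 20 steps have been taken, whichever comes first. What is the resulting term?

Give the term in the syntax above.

Answer: (\h.(((w h) h) (\c.q)))

Derivation:
Step 0: (((\f.(\g.(\h.((f h) g)))) ((\d.(\e.((d e) e))) w)) ((\b.(\c.b)) q))
Step 1: ((\g.(\h.((((\d.(\e.((d e) e))) w) h) g))) ((\b.(\c.b)) q))
Step 2: (\h.((((\d.(\e.((d e) e))) w) h) ((\b.(\c.b)) q)))
Step 3: (\h.(((\e.((w e) e)) h) ((\b.(\c.b)) q)))
Step 4: (\h.(((w h) h) ((\b.(\c.b)) q)))
Step 5: (\h.(((w h) h) (\c.q)))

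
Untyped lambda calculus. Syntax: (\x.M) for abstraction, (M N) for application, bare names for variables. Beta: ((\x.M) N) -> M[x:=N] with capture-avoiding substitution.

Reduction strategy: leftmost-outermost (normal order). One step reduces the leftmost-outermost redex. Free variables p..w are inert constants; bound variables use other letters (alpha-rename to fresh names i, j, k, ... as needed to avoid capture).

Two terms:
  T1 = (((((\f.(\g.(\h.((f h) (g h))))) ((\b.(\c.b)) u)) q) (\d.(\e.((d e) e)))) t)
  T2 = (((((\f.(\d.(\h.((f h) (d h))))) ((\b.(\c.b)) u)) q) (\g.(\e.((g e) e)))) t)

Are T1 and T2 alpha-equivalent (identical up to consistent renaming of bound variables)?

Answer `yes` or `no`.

Answer: yes

Derivation:
Term 1: (((((\f.(\g.(\h.((f h) (g h))))) ((\b.(\c.b)) u)) q) (\d.(\e.((d e) e)))) t)
Term 2: (((((\f.(\d.(\h.((f h) (d h))))) ((\b.(\c.b)) u)) q) (\g.(\e.((g e) e)))) t)
Alpha-equivalence: compare structure up to binder renaming.
Result: True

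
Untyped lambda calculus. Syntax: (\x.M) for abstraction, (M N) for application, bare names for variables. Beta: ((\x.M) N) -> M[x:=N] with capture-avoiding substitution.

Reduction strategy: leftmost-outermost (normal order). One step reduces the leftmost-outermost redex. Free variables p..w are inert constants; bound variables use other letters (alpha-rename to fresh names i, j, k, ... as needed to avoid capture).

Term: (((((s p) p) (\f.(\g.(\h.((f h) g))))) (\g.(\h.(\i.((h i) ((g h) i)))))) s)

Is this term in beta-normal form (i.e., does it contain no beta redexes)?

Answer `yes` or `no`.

Term: (((((s p) p) (\f.(\g.(\h.((f h) g))))) (\g.(\h.(\i.((h i) ((g h) i)))))) s)
No beta redexes found.

Answer: yes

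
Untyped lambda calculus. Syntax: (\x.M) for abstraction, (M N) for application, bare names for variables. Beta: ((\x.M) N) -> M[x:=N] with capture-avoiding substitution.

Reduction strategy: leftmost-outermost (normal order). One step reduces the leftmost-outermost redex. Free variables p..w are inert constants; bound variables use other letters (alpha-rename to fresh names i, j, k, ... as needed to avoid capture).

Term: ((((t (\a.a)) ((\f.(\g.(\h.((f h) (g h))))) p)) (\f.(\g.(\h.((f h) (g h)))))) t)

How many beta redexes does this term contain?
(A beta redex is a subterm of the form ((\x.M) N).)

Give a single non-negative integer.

Term: ((((t (\a.a)) ((\f.(\g.(\h.((f h) (g h))))) p)) (\f.(\g.(\h.((f h) (g h)))))) t)
  Redex: ((\f.(\g.(\h.((f h) (g h))))) p)
Total redexes: 1

Answer: 1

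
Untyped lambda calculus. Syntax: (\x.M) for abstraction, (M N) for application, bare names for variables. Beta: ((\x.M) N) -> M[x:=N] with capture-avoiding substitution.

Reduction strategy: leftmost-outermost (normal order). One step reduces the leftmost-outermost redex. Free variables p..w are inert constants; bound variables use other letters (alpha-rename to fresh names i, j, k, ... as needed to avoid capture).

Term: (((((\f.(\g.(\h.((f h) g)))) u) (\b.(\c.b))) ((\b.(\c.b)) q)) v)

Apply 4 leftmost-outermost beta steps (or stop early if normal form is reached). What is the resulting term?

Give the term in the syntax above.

Answer: (((u (\c.q)) (\b.(\c.b))) v)

Derivation:
Step 0: (((((\f.(\g.(\h.((f h) g)))) u) (\b.(\c.b))) ((\b.(\c.b)) q)) v)
Step 1: ((((\g.(\h.((u h) g))) (\b.(\c.b))) ((\b.(\c.b)) q)) v)
Step 2: (((\h.((u h) (\b.(\c.b)))) ((\b.(\c.b)) q)) v)
Step 3: (((u ((\b.(\c.b)) q)) (\b.(\c.b))) v)
Step 4: (((u (\c.q)) (\b.(\c.b))) v)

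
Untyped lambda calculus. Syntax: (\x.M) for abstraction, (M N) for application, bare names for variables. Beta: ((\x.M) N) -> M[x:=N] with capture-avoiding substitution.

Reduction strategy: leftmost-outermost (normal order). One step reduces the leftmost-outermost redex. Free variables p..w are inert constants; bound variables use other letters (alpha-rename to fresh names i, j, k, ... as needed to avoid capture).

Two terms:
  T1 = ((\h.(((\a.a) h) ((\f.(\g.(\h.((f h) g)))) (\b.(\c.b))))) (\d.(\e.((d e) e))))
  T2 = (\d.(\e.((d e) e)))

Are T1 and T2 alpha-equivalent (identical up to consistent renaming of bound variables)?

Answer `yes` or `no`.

Term 1: ((\h.(((\a.a) h) ((\f.(\g.(\h.((f h) g)))) (\b.(\c.b))))) (\d.(\e.((d e) e))))
Term 2: (\d.(\e.((d e) e)))
Alpha-equivalence: compare structure up to binder renaming.
Result: False

Answer: no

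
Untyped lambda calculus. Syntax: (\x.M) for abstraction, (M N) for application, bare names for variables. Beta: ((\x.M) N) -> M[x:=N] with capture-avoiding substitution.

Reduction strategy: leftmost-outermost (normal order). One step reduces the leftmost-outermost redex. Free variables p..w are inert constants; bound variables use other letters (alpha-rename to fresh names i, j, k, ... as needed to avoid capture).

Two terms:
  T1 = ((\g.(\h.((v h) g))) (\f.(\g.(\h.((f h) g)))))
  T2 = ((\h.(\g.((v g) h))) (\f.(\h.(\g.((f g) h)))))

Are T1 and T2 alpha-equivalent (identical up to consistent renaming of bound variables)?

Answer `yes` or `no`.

Term 1: ((\g.(\h.((v h) g))) (\f.(\g.(\h.((f h) g)))))
Term 2: ((\h.(\g.((v g) h))) (\f.(\h.(\g.((f g) h)))))
Alpha-equivalence: compare structure up to binder renaming.
Result: True

Answer: yes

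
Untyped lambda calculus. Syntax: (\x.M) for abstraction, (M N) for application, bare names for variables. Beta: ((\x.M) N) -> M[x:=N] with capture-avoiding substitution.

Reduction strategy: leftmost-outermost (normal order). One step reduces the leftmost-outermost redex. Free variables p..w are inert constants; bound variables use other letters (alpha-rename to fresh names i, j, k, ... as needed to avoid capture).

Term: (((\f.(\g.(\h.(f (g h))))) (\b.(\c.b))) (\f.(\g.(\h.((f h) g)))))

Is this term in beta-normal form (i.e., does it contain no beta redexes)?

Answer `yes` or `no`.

Term: (((\f.(\g.(\h.(f (g h))))) (\b.(\c.b))) (\f.(\g.(\h.((f h) g)))))
Found 1 beta redex(es).

Answer: no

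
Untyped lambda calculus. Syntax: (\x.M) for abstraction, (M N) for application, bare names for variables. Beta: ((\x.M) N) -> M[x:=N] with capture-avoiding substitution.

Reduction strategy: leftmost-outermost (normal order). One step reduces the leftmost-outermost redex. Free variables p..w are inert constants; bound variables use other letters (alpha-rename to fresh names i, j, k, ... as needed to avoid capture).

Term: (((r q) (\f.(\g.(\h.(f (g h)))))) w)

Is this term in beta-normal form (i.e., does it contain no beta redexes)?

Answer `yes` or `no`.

Answer: yes

Derivation:
Term: (((r q) (\f.(\g.(\h.(f (g h)))))) w)
No beta redexes found.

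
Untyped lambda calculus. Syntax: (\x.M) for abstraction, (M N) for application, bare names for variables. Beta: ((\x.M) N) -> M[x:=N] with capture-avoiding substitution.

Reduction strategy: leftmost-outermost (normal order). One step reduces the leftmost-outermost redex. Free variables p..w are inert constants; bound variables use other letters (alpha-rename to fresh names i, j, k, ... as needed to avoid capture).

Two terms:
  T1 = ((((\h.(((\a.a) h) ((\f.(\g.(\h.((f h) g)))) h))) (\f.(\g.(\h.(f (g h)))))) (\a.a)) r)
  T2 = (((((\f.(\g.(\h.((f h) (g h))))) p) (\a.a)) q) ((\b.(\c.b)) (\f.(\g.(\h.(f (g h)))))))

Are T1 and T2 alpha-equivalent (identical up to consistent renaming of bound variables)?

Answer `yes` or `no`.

Term 1: ((((\h.(((\a.a) h) ((\f.(\g.(\h.((f h) g)))) h))) (\f.(\g.(\h.(f (g h)))))) (\a.a)) r)
Term 2: (((((\f.(\g.(\h.((f h) (g h))))) p) (\a.a)) q) ((\b.(\c.b)) (\f.(\g.(\h.(f (g h)))))))
Alpha-equivalence: compare structure up to binder renaming.
Result: False

Answer: no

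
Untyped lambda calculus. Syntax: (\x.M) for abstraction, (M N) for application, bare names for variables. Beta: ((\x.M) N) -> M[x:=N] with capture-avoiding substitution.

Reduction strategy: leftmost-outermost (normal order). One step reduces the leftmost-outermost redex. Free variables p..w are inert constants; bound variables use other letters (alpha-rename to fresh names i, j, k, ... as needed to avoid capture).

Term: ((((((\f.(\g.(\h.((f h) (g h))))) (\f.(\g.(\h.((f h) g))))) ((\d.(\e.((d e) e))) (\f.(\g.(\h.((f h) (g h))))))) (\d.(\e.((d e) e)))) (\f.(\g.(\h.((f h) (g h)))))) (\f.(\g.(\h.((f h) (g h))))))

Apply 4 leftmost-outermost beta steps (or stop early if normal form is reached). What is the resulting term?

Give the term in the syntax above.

Answer: ((((\g.(\h.(((\d.(\e.((d e) e))) h) g))) (((\d.(\e.((d e) e))) (\f.(\g.(\h.((f h) (g h)))))) (\d.(\e.((d e) e))))) (\f.(\g.(\h.((f h) (g h)))))) (\f.(\g.(\h.((f h) (g h))))))

Derivation:
Step 0: ((((((\f.(\g.(\h.((f h) (g h))))) (\f.(\g.(\h.((f h) g))))) ((\d.(\e.((d e) e))) (\f.(\g.(\h.((f h) (g h))))))) (\d.(\e.((d e) e)))) (\f.(\g.(\h.((f h) (g h)))))) (\f.(\g.(\h.((f h) (g h))))))
Step 1: (((((\g.(\h.(((\f.(\g.(\h.((f h) g)))) h) (g h)))) ((\d.(\e.((d e) e))) (\f.(\g.(\h.((f h) (g h))))))) (\d.(\e.((d e) e)))) (\f.(\g.(\h.((f h) (g h)))))) (\f.(\g.(\h.((f h) (g h))))))
Step 2: ((((\h.(((\f.(\g.(\h.((f h) g)))) h) (((\d.(\e.((d e) e))) (\f.(\g.(\h.((f h) (g h)))))) h))) (\d.(\e.((d e) e)))) (\f.(\g.(\h.((f h) (g h)))))) (\f.(\g.(\h.((f h) (g h))))))
Step 3: (((((\f.(\g.(\h.((f h) g)))) (\d.(\e.((d e) e)))) (((\d.(\e.((d e) e))) (\f.(\g.(\h.((f h) (g h)))))) (\d.(\e.((d e) e))))) (\f.(\g.(\h.((f h) (g h)))))) (\f.(\g.(\h.((f h) (g h))))))
Step 4: ((((\g.(\h.(((\d.(\e.((d e) e))) h) g))) (((\d.(\e.((d e) e))) (\f.(\g.(\h.((f h) (g h)))))) (\d.(\e.((d e) e))))) (\f.(\g.(\h.((f h) (g h)))))) (\f.(\g.(\h.((f h) (g h))))))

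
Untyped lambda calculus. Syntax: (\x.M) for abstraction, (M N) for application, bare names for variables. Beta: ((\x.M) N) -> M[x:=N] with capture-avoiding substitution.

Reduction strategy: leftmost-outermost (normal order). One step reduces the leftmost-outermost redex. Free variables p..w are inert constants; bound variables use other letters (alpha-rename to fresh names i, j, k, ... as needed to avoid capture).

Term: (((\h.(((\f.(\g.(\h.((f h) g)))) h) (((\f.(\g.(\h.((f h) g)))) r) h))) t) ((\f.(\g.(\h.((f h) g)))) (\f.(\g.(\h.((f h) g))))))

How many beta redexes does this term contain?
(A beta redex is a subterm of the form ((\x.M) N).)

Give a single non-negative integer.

Answer: 4

Derivation:
Term: (((\h.(((\f.(\g.(\h.((f h) g)))) h) (((\f.(\g.(\h.((f h) g)))) r) h))) t) ((\f.(\g.(\h.((f h) g)))) (\f.(\g.(\h.((f h) g))))))
  Redex: ((\h.(((\f.(\g.(\h.((f h) g)))) h) (((\f.(\g.(\h.((f h) g)))) r) h))) t)
  Redex: ((\f.(\g.(\h.((f h) g)))) h)
  Redex: ((\f.(\g.(\h.((f h) g)))) r)
  Redex: ((\f.(\g.(\h.((f h) g)))) (\f.(\g.(\h.((f h) g)))))
Total redexes: 4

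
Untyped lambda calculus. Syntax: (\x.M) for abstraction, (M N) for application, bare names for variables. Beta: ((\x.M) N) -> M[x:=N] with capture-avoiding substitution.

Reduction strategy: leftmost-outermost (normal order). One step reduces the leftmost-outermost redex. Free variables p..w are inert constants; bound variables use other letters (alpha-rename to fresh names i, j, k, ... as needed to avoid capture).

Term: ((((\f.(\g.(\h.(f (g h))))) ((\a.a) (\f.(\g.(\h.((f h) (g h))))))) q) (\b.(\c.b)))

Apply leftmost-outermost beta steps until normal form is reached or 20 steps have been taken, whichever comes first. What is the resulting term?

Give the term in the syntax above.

Step 0: ((((\f.(\g.(\h.(f (g h))))) ((\a.a) (\f.(\g.(\h.((f h) (g h))))))) q) (\b.(\c.b)))
Step 1: (((\g.(\h.(((\a.a) (\f.(\g.(\h.((f h) (g h)))))) (g h)))) q) (\b.(\c.b)))
Step 2: ((\h.(((\a.a) (\f.(\g.(\h.((f h) (g h)))))) (q h))) (\b.(\c.b)))
Step 3: (((\a.a) (\f.(\g.(\h.((f h) (g h)))))) (q (\b.(\c.b))))
Step 4: ((\f.(\g.(\h.((f h) (g h))))) (q (\b.(\c.b))))
Step 5: (\g.(\h.(((q (\b.(\c.b))) h) (g h))))

Answer: (\g.(\h.(((q (\b.(\c.b))) h) (g h))))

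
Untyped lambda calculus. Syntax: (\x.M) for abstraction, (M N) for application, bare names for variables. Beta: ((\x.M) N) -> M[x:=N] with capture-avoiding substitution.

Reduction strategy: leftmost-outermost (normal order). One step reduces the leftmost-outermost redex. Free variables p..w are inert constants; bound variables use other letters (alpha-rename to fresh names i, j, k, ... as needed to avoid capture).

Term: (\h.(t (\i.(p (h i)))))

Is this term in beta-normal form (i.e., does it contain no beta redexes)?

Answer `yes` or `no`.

Answer: yes

Derivation:
Term: (\h.(t (\i.(p (h i)))))
No beta redexes found.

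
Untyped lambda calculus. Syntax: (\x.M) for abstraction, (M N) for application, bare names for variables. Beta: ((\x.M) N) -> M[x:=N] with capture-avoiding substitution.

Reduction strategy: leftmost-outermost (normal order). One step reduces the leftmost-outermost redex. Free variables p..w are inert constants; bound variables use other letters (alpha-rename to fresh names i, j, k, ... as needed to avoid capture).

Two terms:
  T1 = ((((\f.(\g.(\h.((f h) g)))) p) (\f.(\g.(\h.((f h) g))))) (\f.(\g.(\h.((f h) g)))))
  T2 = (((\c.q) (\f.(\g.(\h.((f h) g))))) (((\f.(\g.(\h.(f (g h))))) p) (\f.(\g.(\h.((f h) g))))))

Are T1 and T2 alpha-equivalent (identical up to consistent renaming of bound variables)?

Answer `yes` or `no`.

Term 1: ((((\f.(\g.(\h.((f h) g)))) p) (\f.(\g.(\h.((f h) g))))) (\f.(\g.(\h.((f h) g)))))
Term 2: (((\c.q) (\f.(\g.(\h.((f h) g))))) (((\f.(\g.(\h.(f (g h))))) p) (\f.(\g.(\h.((f h) g))))))
Alpha-equivalence: compare structure up to binder renaming.
Result: False

Answer: no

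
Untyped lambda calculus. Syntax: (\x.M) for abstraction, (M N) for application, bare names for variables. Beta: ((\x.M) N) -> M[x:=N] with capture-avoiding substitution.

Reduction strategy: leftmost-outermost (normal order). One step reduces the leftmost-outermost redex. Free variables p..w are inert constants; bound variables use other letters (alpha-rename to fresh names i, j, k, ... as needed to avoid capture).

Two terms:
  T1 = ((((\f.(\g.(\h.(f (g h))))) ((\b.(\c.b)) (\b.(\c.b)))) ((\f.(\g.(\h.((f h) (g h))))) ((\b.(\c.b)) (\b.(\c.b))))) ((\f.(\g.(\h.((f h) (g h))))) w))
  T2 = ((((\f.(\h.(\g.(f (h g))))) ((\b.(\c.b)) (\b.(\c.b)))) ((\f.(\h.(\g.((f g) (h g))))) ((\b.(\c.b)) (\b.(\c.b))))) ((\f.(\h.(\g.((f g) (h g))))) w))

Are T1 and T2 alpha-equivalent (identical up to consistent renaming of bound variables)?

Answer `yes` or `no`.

Term 1: ((((\f.(\g.(\h.(f (g h))))) ((\b.(\c.b)) (\b.(\c.b)))) ((\f.(\g.(\h.((f h) (g h))))) ((\b.(\c.b)) (\b.(\c.b))))) ((\f.(\g.(\h.((f h) (g h))))) w))
Term 2: ((((\f.(\h.(\g.(f (h g))))) ((\b.(\c.b)) (\b.(\c.b)))) ((\f.(\h.(\g.((f g) (h g))))) ((\b.(\c.b)) (\b.(\c.b))))) ((\f.(\h.(\g.((f g) (h g))))) w))
Alpha-equivalence: compare structure up to binder renaming.
Result: True

Answer: yes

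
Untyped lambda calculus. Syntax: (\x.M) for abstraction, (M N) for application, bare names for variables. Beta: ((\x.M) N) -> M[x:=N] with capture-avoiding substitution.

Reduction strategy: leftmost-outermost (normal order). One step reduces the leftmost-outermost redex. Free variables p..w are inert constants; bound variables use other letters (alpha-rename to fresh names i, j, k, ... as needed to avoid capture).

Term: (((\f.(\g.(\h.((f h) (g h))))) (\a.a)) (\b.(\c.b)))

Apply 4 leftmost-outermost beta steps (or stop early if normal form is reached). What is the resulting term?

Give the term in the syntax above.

Step 0: (((\f.(\g.(\h.((f h) (g h))))) (\a.a)) (\b.(\c.b)))
Step 1: ((\g.(\h.(((\a.a) h) (g h)))) (\b.(\c.b)))
Step 2: (\h.(((\a.a) h) ((\b.(\c.b)) h)))
Step 3: (\h.(h ((\b.(\c.b)) h)))
Step 4: (\h.(h (\c.h)))

Answer: (\h.(h (\c.h)))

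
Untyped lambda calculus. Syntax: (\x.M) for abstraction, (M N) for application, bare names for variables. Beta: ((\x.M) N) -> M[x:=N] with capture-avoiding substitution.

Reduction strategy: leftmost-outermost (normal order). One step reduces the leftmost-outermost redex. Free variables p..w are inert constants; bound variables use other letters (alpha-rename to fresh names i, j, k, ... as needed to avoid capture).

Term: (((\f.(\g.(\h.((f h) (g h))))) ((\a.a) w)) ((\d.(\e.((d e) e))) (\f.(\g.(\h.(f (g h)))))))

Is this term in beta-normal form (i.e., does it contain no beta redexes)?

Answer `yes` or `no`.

Term: (((\f.(\g.(\h.((f h) (g h))))) ((\a.a) w)) ((\d.(\e.((d e) e))) (\f.(\g.(\h.(f (g h)))))))
Found 3 beta redex(es).

Answer: no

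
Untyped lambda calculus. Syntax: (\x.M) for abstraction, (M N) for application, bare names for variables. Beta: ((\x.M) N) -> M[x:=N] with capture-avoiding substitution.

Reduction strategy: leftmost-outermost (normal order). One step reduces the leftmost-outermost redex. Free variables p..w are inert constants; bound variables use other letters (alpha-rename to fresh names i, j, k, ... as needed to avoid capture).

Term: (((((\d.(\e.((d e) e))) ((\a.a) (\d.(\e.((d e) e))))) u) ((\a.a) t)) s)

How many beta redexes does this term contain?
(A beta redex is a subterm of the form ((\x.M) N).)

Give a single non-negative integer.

Answer: 3

Derivation:
Term: (((((\d.(\e.((d e) e))) ((\a.a) (\d.(\e.((d e) e))))) u) ((\a.a) t)) s)
  Redex: ((\d.(\e.((d e) e))) ((\a.a) (\d.(\e.((d e) e)))))
  Redex: ((\a.a) (\d.(\e.((d e) e))))
  Redex: ((\a.a) t)
Total redexes: 3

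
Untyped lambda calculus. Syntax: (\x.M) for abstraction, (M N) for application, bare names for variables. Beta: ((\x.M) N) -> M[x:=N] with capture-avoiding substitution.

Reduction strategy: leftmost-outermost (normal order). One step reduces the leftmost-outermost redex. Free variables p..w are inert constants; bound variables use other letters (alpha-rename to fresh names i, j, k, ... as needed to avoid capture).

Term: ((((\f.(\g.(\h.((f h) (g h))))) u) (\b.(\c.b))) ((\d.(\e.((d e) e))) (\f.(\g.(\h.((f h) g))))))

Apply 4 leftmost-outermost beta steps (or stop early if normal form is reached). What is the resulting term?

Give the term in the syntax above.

Step 0: ((((\f.(\g.(\h.((f h) (g h))))) u) (\b.(\c.b))) ((\d.(\e.((d e) e))) (\f.(\g.(\h.((f h) g))))))
Step 1: (((\g.(\h.((u h) (g h)))) (\b.(\c.b))) ((\d.(\e.((d e) e))) (\f.(\g.(\h.((f h) g))))))
Step 2: ((\h.((u h) ((\b.(\c.b)) h))) ((\d.(\e.((d e) e))) (\f.(\g.(\h.((f h) g))))))
Step 3: ((u ((\d.(\e.((d e) e))) (\f.(\g.(\h.((f h) g)))))) ((\b.(\c.b)) ((\d.(\e.((d e) e))) (\f.(\g.(\h.((f h) g)))))))
Step 4: ((u (\e.(((\f.(\g.(\h.((f h) g)))) e) e))) ((\b.(\c.b)) ((\d.(\e.((d e) e))) (\f.(\g.(\h.((f h) g)))))))

Answer: ((u (\e.(((\f.(\g.(\h.((f h) g)))) e) e))) ((\b.(\c.b)) ((\d.(\e.((d e) e))) (\f.(\g.(\h.((f h) g)))))))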